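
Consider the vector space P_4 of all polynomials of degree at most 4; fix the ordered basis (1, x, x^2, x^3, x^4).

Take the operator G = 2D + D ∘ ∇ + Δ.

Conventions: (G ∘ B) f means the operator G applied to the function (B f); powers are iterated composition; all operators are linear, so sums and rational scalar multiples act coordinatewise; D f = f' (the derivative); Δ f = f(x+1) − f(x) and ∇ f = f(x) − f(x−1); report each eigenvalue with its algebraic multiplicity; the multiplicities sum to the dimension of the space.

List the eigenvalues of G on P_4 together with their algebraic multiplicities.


λ = 0 (multiplicity 5)

image of 1: 0
image of x: 3
image of x^2: 6x + 3
image of x^3: 9x^2 + 9x - 2
image of x^4: 12x^3 + 18x^2 - 8x + 5
the matrix is upper triangular; its diagonal is (0, 0, 0, 0, 0)
for a triangular matrix the eigenvalues are the diagonal entries, with algebraic multiplicity their repetition count


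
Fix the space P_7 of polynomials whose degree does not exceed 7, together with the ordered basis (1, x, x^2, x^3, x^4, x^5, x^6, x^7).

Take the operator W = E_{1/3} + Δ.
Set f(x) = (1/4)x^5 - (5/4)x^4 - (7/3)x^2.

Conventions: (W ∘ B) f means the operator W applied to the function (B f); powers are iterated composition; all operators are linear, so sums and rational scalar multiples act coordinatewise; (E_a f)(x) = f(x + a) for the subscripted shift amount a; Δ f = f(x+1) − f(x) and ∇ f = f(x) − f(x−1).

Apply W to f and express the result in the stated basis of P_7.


E_{1/3} f = (1/4)x^5 - (5/6)x^4 - (25/18)x^3 - (83/27)x^2 - (559/324)x - 133/486
Δ f = (5/4)x^4 - (5/2)x^3 - 5x^2 - (101/12)x - 10/3
(E_{1/3} + Δ) f = (1/4)x^5 + (5/12)x^4 - (35/9)x^3 - (218/27)x^2 - (1643/162)x - 1753/486

the result is g(x) = (1/4)x^5 + (5/12)x^4 - (35/9)x^3 - (218/27)x^2 - (1643/162)x - 1753/486


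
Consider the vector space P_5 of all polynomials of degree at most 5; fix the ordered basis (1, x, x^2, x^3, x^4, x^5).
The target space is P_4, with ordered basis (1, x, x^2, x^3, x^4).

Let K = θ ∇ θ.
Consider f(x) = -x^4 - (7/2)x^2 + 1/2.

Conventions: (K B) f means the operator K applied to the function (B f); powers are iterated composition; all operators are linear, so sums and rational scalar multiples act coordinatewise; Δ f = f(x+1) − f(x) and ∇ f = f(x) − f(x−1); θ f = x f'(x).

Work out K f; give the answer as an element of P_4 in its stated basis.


g(x) = -48x^3 + 48x^2 - 30x

θ f = -4x^4 - 7x^2
∇ θ f = -16x^3 + 24x^2 - 30x + 11
θ ∇ θ f = -48x^3 + 48x^2 - 30x


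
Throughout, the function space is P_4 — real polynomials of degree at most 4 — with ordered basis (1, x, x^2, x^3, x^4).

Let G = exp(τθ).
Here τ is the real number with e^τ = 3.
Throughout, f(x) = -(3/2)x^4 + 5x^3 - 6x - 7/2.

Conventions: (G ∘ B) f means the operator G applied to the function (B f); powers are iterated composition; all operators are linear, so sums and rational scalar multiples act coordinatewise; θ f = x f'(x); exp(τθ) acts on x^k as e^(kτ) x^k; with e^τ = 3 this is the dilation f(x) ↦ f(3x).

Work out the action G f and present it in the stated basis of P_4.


exp(τθ) x^k = e^(kτ) x^k; with e^τ = 3 this sends x^k to 3^k x^k
x ↦ 3 x
x^3 ↦ 27 x^3
x^4 ↦ 81 x^4
applying this coordinatewise to f: exp(τθ) f = -(243/2)x^4 + 135x^3 - 18x - 7/2

the result is g(x) = -(243/2)x^4 + 135x^3 - 18x - 7/2


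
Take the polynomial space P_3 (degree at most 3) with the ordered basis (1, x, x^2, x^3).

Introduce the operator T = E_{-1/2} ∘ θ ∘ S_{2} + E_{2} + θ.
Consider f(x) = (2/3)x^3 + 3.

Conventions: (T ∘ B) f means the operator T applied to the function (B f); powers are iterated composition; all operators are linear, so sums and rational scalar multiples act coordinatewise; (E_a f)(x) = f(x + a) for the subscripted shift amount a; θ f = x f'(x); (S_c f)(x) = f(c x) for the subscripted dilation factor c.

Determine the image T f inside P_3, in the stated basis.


S_{2} f = (16/3)x^3 + 3
θ S_{2} f = 16x^3
E_{-1/2} θ S_{2} f = 16x^3 - 24x^2 + 12x - 2
E_{2} f = (2/3)x^3 + 4x^2 + 8x + 25/3
θ f = 2x^3
(E_{-1/2} ∘ θ ∘ S_{2} + E_{2} + θ) f = (56/3)x^3 - 20x^2 + 20x + 19/3

the result is g(x) = (56/3)x^3 - 20x^2 + 20x + 19/3


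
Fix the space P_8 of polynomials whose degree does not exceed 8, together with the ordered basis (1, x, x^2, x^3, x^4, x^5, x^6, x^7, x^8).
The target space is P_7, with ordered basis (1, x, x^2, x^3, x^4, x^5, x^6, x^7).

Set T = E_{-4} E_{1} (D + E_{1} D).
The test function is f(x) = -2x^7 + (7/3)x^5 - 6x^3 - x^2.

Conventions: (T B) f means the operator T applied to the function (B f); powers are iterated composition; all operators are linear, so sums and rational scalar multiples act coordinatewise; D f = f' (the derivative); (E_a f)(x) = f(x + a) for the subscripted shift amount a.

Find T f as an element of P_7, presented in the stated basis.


D f = -14x^6 + (35/3)x^4 - 18x^2 - 2x
D f = -14x^6 + (35/3)x^4 - 18x^2 - 2x
E_{1} D f = -14x^6 - 84x^5 - (595/3)x^4 - (700/3)x^3 - 158x^2 - (226/3)x - 67/3
(D + E_{1} D) f = -28x^6 - 84x^5 - (560/3)x^4 - (700/3)x^3 - 176x^2 - (232/3)x - 67/3
E_{1} (D + E_{1} D) f = -28x^6 - 252x^5 - (3080/3)x^4 - 2380x^3 - 3256x^2 - 2464x - 2423/3
E_{-4} E_{1} (D + E_{1} D) f = -28x^6 + 420x^5 - (8120/3)x^4 + (28700/3)x^3 - 19496x^2 + (64928/3)x - 30583/3

the image equals g(x) = -28x^6 + 420x^5 - (8120/3)x^4 + (28700/3)x^3 - 19496x^2 + (64928/3)x - 30583/3


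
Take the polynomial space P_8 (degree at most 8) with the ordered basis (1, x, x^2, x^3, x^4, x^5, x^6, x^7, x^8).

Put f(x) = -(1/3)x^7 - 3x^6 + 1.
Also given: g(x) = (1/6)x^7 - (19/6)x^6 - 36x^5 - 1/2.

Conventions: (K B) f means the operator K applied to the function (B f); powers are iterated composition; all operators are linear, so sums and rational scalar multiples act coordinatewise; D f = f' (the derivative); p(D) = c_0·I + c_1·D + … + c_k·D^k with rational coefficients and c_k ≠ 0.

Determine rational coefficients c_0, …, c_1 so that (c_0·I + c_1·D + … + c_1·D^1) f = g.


D^0 f = -(1/3)x^7 - 3x^6 + 1
D^1 f = -(7/3)x^6 - 18x^5
matching coefficients of g against c_0 f + c_1 Df + … from the top degree down determines the c_i
solution: c_0 = -1/2, c_1 = 2

c_0 = -1/2, c_1 = 2


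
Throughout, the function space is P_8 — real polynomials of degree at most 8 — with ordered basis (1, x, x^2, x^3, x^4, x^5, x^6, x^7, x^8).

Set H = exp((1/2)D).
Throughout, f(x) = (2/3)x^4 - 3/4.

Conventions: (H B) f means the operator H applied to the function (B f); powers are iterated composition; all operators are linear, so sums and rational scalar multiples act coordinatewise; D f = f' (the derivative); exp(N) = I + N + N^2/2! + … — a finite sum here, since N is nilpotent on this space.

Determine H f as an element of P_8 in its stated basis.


order-1 term: (4/3)x^3
order-2 term: x^2
order-3 term: (1/3)x
order-4 term: 1/24
the series for exp((1/2)D) f terminates at order 4
exp((1/2)D) f = (2/3)x^4 + (4/3)x^3 + x^2 + (1/3)x - 17/24

g(x) = (2/3)x^4 + (4/3)x^3 + x^2 + (1/3)x - 17/24


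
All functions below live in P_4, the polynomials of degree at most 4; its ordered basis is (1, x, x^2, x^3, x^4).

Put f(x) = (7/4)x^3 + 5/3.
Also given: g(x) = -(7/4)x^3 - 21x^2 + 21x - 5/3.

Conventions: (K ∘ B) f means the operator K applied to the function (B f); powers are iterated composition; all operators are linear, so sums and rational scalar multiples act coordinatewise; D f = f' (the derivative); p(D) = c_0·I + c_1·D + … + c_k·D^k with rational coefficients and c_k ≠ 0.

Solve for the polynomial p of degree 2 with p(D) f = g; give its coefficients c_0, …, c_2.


p(D) = -I − 4·D + 2·D^2, i.e. c_0 = -1, c_1 = -4, c_2 = 2

D^0 f = (7/4)x^3 + 5/3
D^1 f = (21/4)x^2
D^2 f = (21/2)x
matching coefficients of g against c_0 f + c_1 Df + … from the top degree down determines the c_i
solution: c_0 = -1, c_1 = -4, c_2 = 2


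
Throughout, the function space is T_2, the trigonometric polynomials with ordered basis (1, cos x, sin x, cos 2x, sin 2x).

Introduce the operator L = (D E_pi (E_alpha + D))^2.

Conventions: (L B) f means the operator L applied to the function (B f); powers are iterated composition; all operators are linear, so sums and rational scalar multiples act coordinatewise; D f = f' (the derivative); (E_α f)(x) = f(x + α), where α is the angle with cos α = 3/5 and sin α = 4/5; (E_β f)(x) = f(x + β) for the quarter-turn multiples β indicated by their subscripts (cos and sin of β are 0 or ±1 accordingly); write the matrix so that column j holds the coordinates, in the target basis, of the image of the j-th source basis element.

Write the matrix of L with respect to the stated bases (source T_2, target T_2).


image of 1: 0
image of cos x: (72/25)cos x + (54/25)sin x
image of sin x: -(54/25)cos x + (72/25)sin x
image of cos 2x: (21708/625)cos 2x - (4144/625)sin 2x
image of sin 2x: (4144/625)cos 2x + (21708/625)sin 2x
each image's coordinates form column j of the matrix

the matrix is [[0, 0, 0, 0, 0]; [0, 72/25, -54/25, 0, 0]; [0, 54/25, 72/25, 0, 0]; [0, 0, 0, 21708/625, 4144/625]; [0, 0, 0, -4144/625, 21708/625]] (rows listed top to bottom)


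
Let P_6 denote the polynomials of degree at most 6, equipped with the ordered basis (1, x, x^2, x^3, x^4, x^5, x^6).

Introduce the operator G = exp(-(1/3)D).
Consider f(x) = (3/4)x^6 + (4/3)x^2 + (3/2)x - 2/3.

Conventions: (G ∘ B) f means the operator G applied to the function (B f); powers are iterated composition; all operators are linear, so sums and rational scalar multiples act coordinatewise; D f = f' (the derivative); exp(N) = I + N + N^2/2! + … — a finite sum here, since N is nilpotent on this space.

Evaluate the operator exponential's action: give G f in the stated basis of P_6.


order-1 term: -(3/2)x^5 - (8/9)x - 1/2
order-2 term: (5/4)x^4 + 4/27
order-3 term: -(5/9)x^3
order-4 term: (5/36)x^2
order-5 term: -(1/54)x
order-6 term: 1/972
the series for exp(-(1/3)D) f terminates at order 6
exp(-(1/3)D) f = (3/4)x^6 - (3/2)x^5 + (5/4)x^4 - (5/9)x^3 + (53/36)x^2 + (16/27)x - 989/972

the result is g(x) = (3/4)x^6 - (3/2)x^5 + (5/4)x^4 - (5/9)x^3 + (53/36)x^2 + (16/27)x - 989/972


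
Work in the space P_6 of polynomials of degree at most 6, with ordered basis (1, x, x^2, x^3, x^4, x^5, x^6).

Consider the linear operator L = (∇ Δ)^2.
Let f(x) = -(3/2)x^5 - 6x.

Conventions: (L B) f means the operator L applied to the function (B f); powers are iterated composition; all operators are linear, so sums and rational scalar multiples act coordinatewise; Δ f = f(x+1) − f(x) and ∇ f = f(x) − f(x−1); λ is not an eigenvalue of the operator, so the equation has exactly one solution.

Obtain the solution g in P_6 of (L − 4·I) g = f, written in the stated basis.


the image equals g(x) = (3/8)x^5 + (51/4)x

write g with unknown coordinates in the stated basis and equate coefficients in (L − 4·I) g = f
solving from the highest basis element down gives g = (3/8)x^5 + (51/4)x
check: L g = 45x
so L g − 4·g = -(3/2)x^5 - 6x = f ✓


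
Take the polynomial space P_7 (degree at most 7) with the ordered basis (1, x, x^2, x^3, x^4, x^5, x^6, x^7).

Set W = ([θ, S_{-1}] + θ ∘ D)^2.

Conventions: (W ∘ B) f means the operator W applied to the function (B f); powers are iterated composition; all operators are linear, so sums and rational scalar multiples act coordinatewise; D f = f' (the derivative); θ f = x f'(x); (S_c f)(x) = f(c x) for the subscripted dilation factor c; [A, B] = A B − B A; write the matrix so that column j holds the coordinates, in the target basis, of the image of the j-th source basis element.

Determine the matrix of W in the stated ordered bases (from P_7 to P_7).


image of 1: 0
image of x: 0
image of x^2: 0
image of x^3: 12x
image of x^4: 72x^2
image of x^5: 240x^3
image of x^6: 600x^4
image of x^7: 1260x^5
each image's coordinates form column j of the matrix

the matrix is [[0, 0, 0, 0, 0, 0, 0, 0]; [0, 0, 0, 12, 0, 0, 0, 0]; [0, 0, 0, 0, 72, 0, 0, 0]; [0, 0, 0, 0, 0, 240, 0, 0]; [0, 0, 0, 0, 0, 0, 600, 0]; [0, 0, 0, 0, 0, 0, 0, 1260]; [0, 0, 0, 0, 0, 0, 0, 0]; [0, 0, 0, 0, 0, 0, 0, 0]] (rows listed top to bottom)


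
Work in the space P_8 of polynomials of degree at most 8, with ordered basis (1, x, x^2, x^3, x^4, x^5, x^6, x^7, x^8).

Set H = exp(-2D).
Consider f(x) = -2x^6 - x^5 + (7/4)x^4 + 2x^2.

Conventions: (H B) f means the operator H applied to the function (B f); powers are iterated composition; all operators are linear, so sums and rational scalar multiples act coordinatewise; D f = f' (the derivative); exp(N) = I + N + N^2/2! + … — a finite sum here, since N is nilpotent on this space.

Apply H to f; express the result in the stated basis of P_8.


g(x) = -2x^6 + 23x^5 - (433/4)x^4 + 266x^3 - 356x^2 + 240x - 60

order-1 term: 24x^5 + 10x^4 - 14x^3 - 8x
order-2 term: -120x^4 - 40x^3 + 42x^2 + 8
order-3 term: 320x^3 + 80x^2 - 56x
order-4 term: -480x^2 - 80x + 28
order-5 term: 384x + 32
order-6 term: -128
the series for exp(-2D) f terminates at order 6
exp(-2D) f = -2x^6 + 23x^5 - (433/4)x^4 + 266x^3 - 356x^2 + 240x - 60


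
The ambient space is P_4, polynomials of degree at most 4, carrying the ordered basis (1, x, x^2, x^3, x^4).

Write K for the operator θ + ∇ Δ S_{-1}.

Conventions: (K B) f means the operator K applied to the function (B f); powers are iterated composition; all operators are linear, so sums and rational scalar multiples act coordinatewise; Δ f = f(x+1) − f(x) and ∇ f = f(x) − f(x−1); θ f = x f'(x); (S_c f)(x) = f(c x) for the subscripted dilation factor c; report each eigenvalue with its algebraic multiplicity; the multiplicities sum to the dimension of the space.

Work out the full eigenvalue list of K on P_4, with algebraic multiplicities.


λ = 0 (multiplicity 1), λ = 1 (multiplicity 1), λ = 2 (multiplicity 1), λ = 3 (multiplicity 1), λ = 4 (multiplicity 1)

image of 1: 0
image of x: x
image of x^2: 2x^2 + 2
image of x^3: 3x^3 - 6x
image of x^4: 4x^4 + 12x^2 + 2
the matrix is upper triangular; its diagonal is (0, 1, 2, 3, 4)
for a triangular matrix the eigenvalues are the diagonal entries, with algebraic multiplicity their repetition count


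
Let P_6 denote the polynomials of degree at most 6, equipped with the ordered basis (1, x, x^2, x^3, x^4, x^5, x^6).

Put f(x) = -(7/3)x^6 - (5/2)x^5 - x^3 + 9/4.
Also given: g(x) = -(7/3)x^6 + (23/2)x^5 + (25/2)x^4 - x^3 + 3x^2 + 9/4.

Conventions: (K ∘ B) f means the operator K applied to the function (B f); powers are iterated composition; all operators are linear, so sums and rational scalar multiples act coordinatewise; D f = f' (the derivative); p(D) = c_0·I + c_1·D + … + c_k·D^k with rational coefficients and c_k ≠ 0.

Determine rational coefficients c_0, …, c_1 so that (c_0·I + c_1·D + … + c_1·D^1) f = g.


D^0 f = -(7/3)x^6 - (5/2)x^5 - x^3 + 9/4
D^1 f = -14x^5 - (25/2)x^4 - 3x^2
matching coefficients of g against c_0 f + c_1 Df + … from the top degree down determines the c_i
solution: c_0 = 1, c_1 = -1

c_0 = 1, c_1 = -1


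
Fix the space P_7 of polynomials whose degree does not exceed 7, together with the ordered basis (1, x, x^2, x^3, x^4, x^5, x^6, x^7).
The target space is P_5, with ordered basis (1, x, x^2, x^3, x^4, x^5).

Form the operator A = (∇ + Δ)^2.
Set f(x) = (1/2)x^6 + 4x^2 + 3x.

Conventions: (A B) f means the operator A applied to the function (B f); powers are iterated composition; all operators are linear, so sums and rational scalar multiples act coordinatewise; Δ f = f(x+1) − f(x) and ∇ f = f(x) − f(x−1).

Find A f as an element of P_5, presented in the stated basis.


∇ f = 3x^5 - (15/2)x^4 + 10x^3 - (15/2)x^2 + 11x - 3/2
Δ f = 3x^5 + (15/2)x^4 + 10x^3 + (15/2)x^2 + 11x + 15/2
(∇ + Δ) f = 6x^5 + 20x^3 + 22x + 6
∇ (∇ + Δ) f = 30x^4 - 60x^3 + 120x^2 - 90x + 48
Δ (∇ + Δ) f = 30x^4 + 60x^3 + 120x^2 + 90x + 48
(∇ + Δ) (∇ + Δ) f = 60x^4 + 240x^2 + 96

the result is g(x) = 60x^4 + 240x^2 + 96


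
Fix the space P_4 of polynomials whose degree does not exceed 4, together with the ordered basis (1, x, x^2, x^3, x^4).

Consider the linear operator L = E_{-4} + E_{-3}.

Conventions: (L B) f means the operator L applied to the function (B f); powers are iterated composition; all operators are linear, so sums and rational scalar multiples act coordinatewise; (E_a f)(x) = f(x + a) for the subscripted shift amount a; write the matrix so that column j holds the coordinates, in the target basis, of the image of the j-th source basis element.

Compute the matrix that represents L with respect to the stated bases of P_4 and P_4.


the matrix is [[2, -7, 25, -91, 337]; [0, 2, -14, 75, -364]; [0, 0, 2, -21, 150]; [0, 0, 0, 2, -28]; [0, 0, 0, 0, 2]] (rows listed top to bottom)

image of 1: 2
image of x: 2x - 7
image of x^2: 2x^2 - 14x + 25
image of x^3: 2x^3 - 21x^2 + 75x - 91
image of x^4: 2x^4 - 28x^3 + 150x^2 - 364x + 337
each image's coordinates form column j of the matrix


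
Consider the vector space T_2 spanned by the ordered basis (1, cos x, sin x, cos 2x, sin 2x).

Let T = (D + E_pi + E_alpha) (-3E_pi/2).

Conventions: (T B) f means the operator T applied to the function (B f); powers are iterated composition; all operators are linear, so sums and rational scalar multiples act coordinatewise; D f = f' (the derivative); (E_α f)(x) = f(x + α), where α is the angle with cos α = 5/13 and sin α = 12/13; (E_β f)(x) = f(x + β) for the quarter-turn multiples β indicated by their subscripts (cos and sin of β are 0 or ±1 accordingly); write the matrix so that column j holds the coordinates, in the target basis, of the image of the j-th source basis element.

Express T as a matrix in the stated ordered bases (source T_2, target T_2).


the matrix is [[-6, 0, 0, 0, 0]; [0, 75/13, 24/13, 0, 0]; [0, -24/13, 75/13, 0, 0]; [0, 0, 0, 150/169, 1374/169]; [0, 0, 0, -1374/169, 150/169]] (rows listed top to bottom)

image of 1: -6
image of cos x: (75/13)cos x - (24/13)sin x
image of sin x: (24/13)cos x + (75/13)sin x
image of cos 2x: (150/169)cos 2x - (1374/169)sin 2x
image of sin 2x: (1374/169)cos 2x + (150/169)sin 2x
each image's coordinates form column j of the matrix


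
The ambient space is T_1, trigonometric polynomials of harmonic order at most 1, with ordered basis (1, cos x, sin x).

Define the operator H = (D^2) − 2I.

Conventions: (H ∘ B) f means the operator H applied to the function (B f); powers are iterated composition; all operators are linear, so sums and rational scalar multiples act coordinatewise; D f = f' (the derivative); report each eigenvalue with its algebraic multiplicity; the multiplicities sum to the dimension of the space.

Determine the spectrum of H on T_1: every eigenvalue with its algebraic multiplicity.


λ = -3 (multiplicity 2), λ = -2 (multiplicity 1)

image of 1: -2
image of cos x: -3cos x
image of sin x: -3sin x
the matrix is diagonal; its diagonal is (-2, -3, -3)
for a triangular matrix the eigenvalues are the diagonal entries, with algebraic multiplicity their repetition count


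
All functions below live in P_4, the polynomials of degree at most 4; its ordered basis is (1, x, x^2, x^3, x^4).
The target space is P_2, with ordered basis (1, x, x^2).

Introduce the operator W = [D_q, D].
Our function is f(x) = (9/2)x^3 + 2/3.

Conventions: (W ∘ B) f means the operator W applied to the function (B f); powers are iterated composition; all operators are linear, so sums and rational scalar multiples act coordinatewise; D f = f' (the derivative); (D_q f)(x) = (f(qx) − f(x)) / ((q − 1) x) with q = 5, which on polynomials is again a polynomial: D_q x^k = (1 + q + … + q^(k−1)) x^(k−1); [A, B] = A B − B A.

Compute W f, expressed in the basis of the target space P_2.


g(x) = -198x

D f = (27/2)x^2
D_q D f = 81x
D_q f = (279/2)x^2
D D_q f = 279x
[D_q, D] f = -198x


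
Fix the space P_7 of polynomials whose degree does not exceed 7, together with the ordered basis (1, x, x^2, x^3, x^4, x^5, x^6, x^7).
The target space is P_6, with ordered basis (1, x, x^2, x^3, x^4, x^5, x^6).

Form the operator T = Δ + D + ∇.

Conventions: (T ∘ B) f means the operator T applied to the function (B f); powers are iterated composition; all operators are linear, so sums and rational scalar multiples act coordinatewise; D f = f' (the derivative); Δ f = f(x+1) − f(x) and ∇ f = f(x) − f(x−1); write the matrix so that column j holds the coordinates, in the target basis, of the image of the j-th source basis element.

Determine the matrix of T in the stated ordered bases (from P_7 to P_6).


image of 1: 0
image of x: 3
image of x^2: 6x
image of x^3: 9x^2 + 2
image of x^4: 12x^3 + 8x
image of x^5: 15x^4 + 20x^2 + 2
image of x^6: 18x^5 + 40x^3 + 12x
image of x^7: 21x^6 + 70x^4 + 42x^2 + 2
each image's coordinates form column j of the matrix

the matrix is [[0, 3, 0, 2, 0, 2, 0, 2]; [0, 0, 6, 0, 8, 0, 12, 0]; [0, 0, 0, 9, 0, 20, 0, 42]; [0, 0, 0, 0, 12, 0, 40, 0]; [0, 0, 0, 0, 0, 15, 0, 70]; [0, 0, 0, 0, 0, 0, 18, 0]; [0, 0, 0, 0, 0, 0, 0, 21]] (rows listed top to bottom)


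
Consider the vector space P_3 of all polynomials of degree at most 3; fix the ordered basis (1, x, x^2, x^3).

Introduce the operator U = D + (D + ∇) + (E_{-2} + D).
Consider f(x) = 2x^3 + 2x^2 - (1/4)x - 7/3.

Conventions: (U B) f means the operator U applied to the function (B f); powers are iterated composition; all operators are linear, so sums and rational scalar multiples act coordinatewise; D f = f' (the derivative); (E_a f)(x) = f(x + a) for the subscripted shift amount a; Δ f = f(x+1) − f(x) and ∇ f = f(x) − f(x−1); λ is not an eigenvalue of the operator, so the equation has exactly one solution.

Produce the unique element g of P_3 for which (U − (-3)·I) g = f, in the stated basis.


write g with unknown coordinates in the stated basis and equate coefficients in (U − (-3)·I) g = f
solving from the highest basis element down gives g = (1/2)x^3 - (1/4)x^2 - (15/16)x + 91/96
check: U g = (1/2)x^3 + (11/4)x^2 + (41/16)x - 497/96
so U g − (-3)·g = 2x^3 + 2x^2 - (1/4)x - 7/3 = f ✓

g(x) = (1/2)x^3 - (1/4)x^2 - (15/16)x + 91/96


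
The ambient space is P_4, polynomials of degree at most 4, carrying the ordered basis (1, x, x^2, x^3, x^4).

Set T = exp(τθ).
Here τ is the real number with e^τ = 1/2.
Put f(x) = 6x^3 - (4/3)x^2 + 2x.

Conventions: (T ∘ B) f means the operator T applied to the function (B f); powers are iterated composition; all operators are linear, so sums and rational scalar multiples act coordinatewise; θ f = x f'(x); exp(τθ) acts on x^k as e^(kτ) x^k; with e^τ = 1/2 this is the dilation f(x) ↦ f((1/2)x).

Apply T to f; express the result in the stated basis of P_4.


exp(τθ) x^k = e^(kτ) x^k; with e^τ = 1/2 this sends x^k to (1/2)^k x^k
x ↦ 1/2 x
x^2 ↦ 1/4 x^2
x^3 ↦ 1/8 x^3
applying this coordinatewise to f: exp(τθ) f = (3/4)x^3 - (1/3)x^2 + x

g(x) = (3/4)x^3 - (1/3)x^2 + x


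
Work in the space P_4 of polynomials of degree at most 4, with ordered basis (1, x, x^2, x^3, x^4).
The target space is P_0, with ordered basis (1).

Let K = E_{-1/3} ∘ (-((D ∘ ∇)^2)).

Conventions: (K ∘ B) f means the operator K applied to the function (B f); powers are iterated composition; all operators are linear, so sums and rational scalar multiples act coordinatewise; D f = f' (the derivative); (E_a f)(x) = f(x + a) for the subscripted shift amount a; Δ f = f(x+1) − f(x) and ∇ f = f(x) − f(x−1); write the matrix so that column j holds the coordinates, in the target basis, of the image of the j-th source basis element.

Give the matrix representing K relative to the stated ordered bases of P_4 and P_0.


the matrix is [[0, 0, 0, 0, -24]] (rows listed top to bottom)

image of 1: 0
image of x: 0
image of x^2: 0
image of x^3: 0
image of x^4: -24
each image's coordinates form column j of the matrix


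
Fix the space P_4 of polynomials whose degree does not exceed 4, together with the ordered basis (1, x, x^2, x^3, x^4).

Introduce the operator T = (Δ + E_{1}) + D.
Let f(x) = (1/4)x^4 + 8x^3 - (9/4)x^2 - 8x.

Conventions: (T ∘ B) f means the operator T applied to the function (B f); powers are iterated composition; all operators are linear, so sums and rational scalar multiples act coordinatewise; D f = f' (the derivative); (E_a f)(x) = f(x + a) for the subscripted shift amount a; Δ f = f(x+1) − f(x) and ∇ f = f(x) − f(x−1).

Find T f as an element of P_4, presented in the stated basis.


Δ f = x^3 + (51/2)x^2 + (41/2)x - 2
E_{1} f = (1/4)x^4 + 9x^3 + (93/4)x^2 + (25/2)x - 2
(Δ + E_{1}) f = (1/4)x^4 + 10x^3 + (195/4)x^2 + 33x - 4
D f = x^3 + 24x^2 - (9/2)x - 8
((Δ + E_{1}) + D) f = (1/4)x^4 + 11x^3 + (291/4)x^2 + (57/2)x - 12

the image equals g(x) = (1/4)x^4 + 11x^3 + (291/4)x^2 + (57/2)x - 12


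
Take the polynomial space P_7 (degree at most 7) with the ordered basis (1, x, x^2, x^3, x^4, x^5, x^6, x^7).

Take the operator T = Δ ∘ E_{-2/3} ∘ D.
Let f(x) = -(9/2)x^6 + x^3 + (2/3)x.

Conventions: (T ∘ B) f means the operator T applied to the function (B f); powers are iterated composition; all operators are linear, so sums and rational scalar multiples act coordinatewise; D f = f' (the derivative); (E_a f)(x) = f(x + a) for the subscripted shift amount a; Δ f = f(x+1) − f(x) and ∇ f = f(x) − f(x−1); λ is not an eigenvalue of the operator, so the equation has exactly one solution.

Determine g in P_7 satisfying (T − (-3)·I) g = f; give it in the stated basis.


the image equals g(x) = -(3/2)x^6 + 15x^4 - (29/3)x^3 - 50x^2 + (331/9)x + 644/27

write g with unknown coordinates in the stated basis and equate coefficients in (T − (-3)·I) g = f
solving from the highest basis element down gives g = -(3/2)x^6 + 15x^4 - (29/3)x^3 - 50x^2 + (331/9)x + 644/27
check: T g = -45x^4 + 30x^3 + 150x^2 - (329/3)x - 644/9
so T g − (-3)·g = -(9/2)x^6 + x^3 + (2/3)x = f ✓


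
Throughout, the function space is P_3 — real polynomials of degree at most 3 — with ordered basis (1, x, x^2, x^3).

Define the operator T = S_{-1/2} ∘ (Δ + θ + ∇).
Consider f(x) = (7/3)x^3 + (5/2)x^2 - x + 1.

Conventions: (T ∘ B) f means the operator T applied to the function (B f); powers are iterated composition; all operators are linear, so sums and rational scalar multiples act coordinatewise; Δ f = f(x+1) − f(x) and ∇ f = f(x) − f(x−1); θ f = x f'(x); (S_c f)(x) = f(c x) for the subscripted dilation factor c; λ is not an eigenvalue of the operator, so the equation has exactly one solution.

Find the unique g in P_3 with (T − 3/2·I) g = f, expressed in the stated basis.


write g with unknown coordinates in the stated basis and equate coefficients in (T − 3/2·I) g = f
solving from the highest basis element down gives g = -(56/45)x^3 - (131/30)x^2 + (73/15)x + 562/135
check: T g = (7/15)x^3 - (81/20)x^2 + (63/10)x + 326/45
so T g − 3/2·g = (7/3)x^3 + (5/2)x^2 - x + 1 = f ✓

the image equals g(x) = -(56/45)x^3 - (131/30)x^2 + (73/15)x + 562/135


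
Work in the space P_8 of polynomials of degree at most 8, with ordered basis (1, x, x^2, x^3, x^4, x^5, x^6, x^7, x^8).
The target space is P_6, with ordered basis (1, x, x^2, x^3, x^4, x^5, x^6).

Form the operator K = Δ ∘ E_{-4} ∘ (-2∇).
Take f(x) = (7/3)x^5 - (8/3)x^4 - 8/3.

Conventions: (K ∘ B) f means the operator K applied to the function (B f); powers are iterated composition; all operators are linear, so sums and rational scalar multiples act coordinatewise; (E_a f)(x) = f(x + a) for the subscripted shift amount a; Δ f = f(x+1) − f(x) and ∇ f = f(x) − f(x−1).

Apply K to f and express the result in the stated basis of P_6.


∇ f = (35/3)x^4 - 34x^3 + (118/3)x^2 - (67/3)x + 5
(-2∇) f = -(70/3)x^4 + 68x^3 - (236/3)x^2 + (134/3)x - 10
E_{-4} (-2∇) f = -(70/3)x^4 + (1324/3)x^3 - (9404/3)x^2 + (29734/3)x - 35318/3
Δ E_{-4} (-2∇) f = -(280/3)x^3 + 1184x^2 - (15116/3)x + 21584/3

the result is g(x) = -(280/3)x^3 + 1184x^2 - (15116/3)x + 21584/3


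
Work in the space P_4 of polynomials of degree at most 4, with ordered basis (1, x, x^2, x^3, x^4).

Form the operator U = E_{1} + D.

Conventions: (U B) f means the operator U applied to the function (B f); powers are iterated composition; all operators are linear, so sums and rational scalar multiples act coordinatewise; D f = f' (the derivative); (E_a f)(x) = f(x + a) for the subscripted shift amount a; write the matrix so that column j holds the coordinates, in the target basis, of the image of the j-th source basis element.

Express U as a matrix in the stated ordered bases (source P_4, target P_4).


the matrix is [[1, 2, 1, 1, 1]; [0, 1, 4, 3, 4]; [0, 0, 1, 6, 6]; [0, 0, 0, 1, 8]; [0, 0, 0, 0, 1]] (rows listed top to bottom)

image of 1: 1
image of x: x + 2
image of x^2: x^2 + 4x + 1
image of x^3: x^3 + 6x^2 + 3x + 1
image of x^4: x^4 + 8x^3 + 6x^2 + 4x + 1
each image's coordinates form column j of the matrix


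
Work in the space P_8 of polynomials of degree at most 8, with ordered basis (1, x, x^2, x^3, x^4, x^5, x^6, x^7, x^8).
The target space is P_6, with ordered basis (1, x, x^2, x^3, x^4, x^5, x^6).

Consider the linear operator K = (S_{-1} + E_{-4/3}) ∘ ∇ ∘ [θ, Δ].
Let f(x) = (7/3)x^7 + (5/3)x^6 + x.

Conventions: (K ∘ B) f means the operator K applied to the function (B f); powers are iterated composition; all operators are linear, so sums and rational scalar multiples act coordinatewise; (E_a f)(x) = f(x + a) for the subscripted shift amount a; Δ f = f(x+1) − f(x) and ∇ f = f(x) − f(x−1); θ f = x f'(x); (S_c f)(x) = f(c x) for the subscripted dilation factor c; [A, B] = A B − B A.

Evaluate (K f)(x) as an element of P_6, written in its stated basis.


the image equals g(x) = (190/3)x^4 - (1520/9)x^3 + (5210/27)x^2 - (8680/81)x + 5666/243

Δ f = (49/3)x^6 + 59x^5 + (320/3)x^4 + 115x^3 + 74x^2 + (79/3)x + 5
θ Δ f = 98x^6 + 295x^5 + (1280/3)x^4 + 345x^3 + 148x^2 + (79/3)x
θ f = (49/3)x^7 + 10x^6 + x
Δ θ f = (343/3)x^6 + 403x^5 + (2165/3)x^4 + (2315/3)x^3 + 493x^2 + (523/3)x + 82/3
[θ, Δ] f = -(49/3)x^6 - 108x^5 - 295x^4 - (1280/3)x^3 - 345x^2 - 148x - 82/3
∇ [θ, Δ] f = -98x^5 - 295x^4 - (1280/3)x^3 - 345x^2 - 148x - 79/3
S_{-1} ∇ [θ, Δ] f = 98x^5 - 295x^4 + (1280/3)x^3 - 345x^2 + 148x - 79/3
E_{-4/3} ∇ [θ, Δ] f = -98x^5 + (1075/3)x^4 - (5360/9)x^3 + (14525/27)x^2 - (20668/81)x + 12065/243
(S_{-1} + E_{-4/3}) ∇ [θ, Δ] f = (190/3)x^4 - (1520/9)x^3 + (5210/27)x^2 - (8680/81)x + 5666/243


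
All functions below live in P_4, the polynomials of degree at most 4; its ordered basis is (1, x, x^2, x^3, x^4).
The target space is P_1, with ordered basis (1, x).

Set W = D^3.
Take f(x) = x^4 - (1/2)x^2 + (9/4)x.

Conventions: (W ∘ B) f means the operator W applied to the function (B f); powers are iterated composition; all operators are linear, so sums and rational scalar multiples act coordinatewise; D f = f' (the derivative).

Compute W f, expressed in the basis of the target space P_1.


the result is g(x) = 24x

D f = 4x^3 - x + 9/4
D D f = 12x^2 - 1
D D D f = 24x


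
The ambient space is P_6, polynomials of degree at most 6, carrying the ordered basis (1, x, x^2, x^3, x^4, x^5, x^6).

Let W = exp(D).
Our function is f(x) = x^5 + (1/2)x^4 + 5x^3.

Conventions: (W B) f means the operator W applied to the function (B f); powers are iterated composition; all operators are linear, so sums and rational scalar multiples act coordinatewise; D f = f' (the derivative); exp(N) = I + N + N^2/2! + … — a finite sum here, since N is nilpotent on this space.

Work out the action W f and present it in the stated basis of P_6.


the result is g(x) = x^5 + (11/2)x^4 + 17x^3 + 28x^2 + 22x + 13/2

order-1 term: 5x^4 + 2x^3 + 15x^2
order-2 term: 10x^3 + 3x^2 + 15x
order-3 term: 10x^2 + 2x + 5
order-4 term: 5x + 1/2
order-5 term: 1
the series for exp(D) f terminates at order 5
exp(D) f = x^5 + (11/2)x^4 + 17x^3 + 28x^2 + 22x + 13/2


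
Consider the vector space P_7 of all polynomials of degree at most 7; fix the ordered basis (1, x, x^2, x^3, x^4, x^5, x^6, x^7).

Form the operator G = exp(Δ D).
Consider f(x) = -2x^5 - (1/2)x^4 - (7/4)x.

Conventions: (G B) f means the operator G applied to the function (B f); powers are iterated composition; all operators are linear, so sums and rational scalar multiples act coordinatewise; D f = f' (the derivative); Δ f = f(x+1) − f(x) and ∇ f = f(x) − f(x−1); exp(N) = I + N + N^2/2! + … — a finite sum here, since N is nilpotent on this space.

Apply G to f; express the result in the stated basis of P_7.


g(x) = -2x^5 - (1/2)x^4 - 40x^3 - 66x^2 - (671/4)x - 138

order-1 term: -40x^3 - 66x^2 - 46x - 12
order-2 term: -120x - 126
the series for exp(Δ D) f terminates at order 2
exp(Δ D) f = -2x^5 - (1/2)x^4 - 40x^3 - 66x^2 - (671/4)x - 138


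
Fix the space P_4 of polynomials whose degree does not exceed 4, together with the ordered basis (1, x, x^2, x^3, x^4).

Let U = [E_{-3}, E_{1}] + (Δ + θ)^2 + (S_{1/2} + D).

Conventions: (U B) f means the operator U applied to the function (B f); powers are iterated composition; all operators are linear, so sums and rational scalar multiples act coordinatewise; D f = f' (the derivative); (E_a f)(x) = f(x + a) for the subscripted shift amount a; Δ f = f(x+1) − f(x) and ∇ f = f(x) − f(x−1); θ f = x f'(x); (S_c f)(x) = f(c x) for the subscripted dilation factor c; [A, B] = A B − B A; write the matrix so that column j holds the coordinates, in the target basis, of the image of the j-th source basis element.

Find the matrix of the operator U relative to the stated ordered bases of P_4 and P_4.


image of 1: 1
image of x: (3/2)x + 2
image of x^2: (17/4)x^2 + 8x + 4
image of x^3: (73/8)x^3 + 18x^2 + 18x + 9
image of x^4: (257/16)x^4 + 32x^3 + 48x^2 + 44x + 18
each image's coordinates form column j of the matrix

the matrix is [[1, 2, 4, 9, 18]; [0, 3/2, 8, 18, 44]; [0, 0, 17/4, 18, 48]; [0, 0, 0, 73/8, 32]; [0, 0, 0, 0, 257/16]] (rows listed top to bottom)


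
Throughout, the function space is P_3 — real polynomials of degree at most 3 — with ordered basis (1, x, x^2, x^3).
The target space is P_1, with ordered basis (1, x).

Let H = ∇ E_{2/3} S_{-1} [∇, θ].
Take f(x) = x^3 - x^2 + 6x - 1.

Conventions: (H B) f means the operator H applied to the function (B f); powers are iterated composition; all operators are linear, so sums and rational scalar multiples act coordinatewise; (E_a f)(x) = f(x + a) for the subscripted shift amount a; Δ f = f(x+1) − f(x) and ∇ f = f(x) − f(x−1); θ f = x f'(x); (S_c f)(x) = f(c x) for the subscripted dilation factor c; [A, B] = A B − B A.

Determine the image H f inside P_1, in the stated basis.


the image equals g(x) = 6x + 9

θ f = 3x^3 - 2x^2 + 6x
∇ θ f = 9x^2 - 13x + 11
∇ f = 3x^2 - 5x + 8
θ ∇ f = 6x^2 - 5x
[∇, θ] f = 3x^2 - 8x + 11
S_{-1} [∇, θ] f = 3x^2 + 8x + 11
E_{2/3} S_{-1} [∇, θ] f = 3x^2 + 12x + 53/3
∇ E_{2/3} S_{-1} [∇, θ] f = 6x + 9


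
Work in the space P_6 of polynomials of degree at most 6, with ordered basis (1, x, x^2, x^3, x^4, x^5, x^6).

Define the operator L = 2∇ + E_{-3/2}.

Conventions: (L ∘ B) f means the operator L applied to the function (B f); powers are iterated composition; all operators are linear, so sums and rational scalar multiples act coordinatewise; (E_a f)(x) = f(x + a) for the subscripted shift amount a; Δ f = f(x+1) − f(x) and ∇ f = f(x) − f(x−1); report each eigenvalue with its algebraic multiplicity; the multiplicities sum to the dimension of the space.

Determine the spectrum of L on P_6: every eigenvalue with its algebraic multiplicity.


λ = 1 (multiplicity 7)

image of 1: 1
image of x: x + 1/2
image of x^2: x^2 + x + 1/4
image of x^3: x^3 + (3/2)x^2 + (3/4)x - 11/8
image of x^4: x^4 + 2x^3 + (3/2)x^2 - (11/2)x + 49/16
image of x^5: x^5 + (5/2)x^4 + (5/2)x^3 - (55/4)x^2 + (245/16)x - 179/32
image of x^6: x^6 + 3x^5 + (15/4)x^4 - (55/2)x^3 + (735/16)x^2 - (537/16)x + 601/64
the matrix is upper triangular; its diagonal is (1, 1, 1, 1, 1, 1, 1)
for a triangular matrix the eigenvalues are the diagonal entries, with algebraic multiplicity their repetition count


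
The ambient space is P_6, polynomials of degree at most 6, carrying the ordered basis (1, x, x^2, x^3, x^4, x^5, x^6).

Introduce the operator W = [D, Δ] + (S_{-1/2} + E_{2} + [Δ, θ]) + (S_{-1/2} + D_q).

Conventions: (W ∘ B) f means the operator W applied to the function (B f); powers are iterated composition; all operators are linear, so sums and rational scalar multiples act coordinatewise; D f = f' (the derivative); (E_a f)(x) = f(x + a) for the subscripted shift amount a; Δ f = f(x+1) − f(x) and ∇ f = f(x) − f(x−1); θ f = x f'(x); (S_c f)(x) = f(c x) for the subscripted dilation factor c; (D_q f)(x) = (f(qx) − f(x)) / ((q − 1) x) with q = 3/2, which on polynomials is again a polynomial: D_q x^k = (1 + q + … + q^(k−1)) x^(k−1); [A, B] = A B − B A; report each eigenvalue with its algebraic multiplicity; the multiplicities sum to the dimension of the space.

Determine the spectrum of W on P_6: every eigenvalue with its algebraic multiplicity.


image of 1: 3
image of x: 4
image of x^2: (3/2)x^2 + (17/2)x + 6
image of x^3: (3/4)x^3 + (55/4)x^2 + 18x + 11
image of x^4: (9/8)x^4 + (161/8)x^3 + 36x^2 + 44x + 20
image of x^5: (15/16)x^5 + (451/16)x^4 + 60x^3 + 110x^2 + 100x + 37
image of x^6: (33/32)x^6 + (1241/32)x^5 + 90x^4 + 220x^3 + 300x^2 + 222x + 70
the matrix is upper triangular; its diagonal is (3, 0, 3/2, 3/4, 9/8, 15/16, 33/32)
for a triangular matrix the eigenvalues are the diagonal entries, with algebraic multiplicity their repetition count

λ = 0 (multiplicity 1), λ = 3/4 (multiplicity 1), λ = 15/16 (multiplicity 1), λ = 33/32 (multiplicity 1), λ = 9/8 (multiplicity 1), λ = 3/2 (multiplicity 1), λ = 3 (multiplicity 1)


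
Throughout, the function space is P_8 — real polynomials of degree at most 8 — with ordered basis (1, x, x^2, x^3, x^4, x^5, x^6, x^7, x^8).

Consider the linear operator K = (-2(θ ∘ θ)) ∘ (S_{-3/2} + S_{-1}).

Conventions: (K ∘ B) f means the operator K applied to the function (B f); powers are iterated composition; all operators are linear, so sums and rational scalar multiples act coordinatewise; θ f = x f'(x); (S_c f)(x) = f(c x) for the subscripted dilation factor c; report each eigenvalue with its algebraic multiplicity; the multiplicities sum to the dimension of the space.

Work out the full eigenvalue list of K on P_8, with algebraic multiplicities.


λ = -6817/2 (multiplicity 1), λ = -7137/8 (multiplicity 1), λ = -194 (multiplicity 1), λ = -26 (multiplicity 1), λ = 0 (multiplicity 1), λ = 5 (multiplicity 1), λ = 315/4 (multiplicity 1), λ = 6875/16 (multiplicity 1), λ = 113435/64 (multiplicity 1)

image of 1: 0
image of x: 5x
image of x^2: -26x^2
image of x^3: (315/4)x^3
image of x^4: -194x^4
image of x^5: (6875/16)x^5
image of x^6: -(7137/8)x^6
image of x^7: (113435/64)x^7
image of x^8: -(6817/2)x^8
the matrix is upper triangular; its diagonal is (0, 5, -26, 315/4, -194, 6875/16, -7137/8, 113435/64, -6817/2)
for a triangular matrix the eigenvalues are the diagonal entries, with algebraic multiplicity their repetition count


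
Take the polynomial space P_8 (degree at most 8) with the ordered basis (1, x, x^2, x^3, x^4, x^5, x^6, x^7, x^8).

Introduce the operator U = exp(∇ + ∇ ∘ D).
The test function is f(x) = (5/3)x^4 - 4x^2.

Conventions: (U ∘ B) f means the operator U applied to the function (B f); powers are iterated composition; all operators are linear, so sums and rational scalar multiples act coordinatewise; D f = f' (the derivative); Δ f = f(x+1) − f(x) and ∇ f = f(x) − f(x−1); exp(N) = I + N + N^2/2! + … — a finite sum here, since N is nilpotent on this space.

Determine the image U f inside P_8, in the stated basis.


the image equals g(x) = (5/3)x^4 + (20/3)x^3 + 16x^2 + (16/3)x + 1/3

order-1 term: (20/3)x^3 + 10x^2 - (64/3)x + 1
order-2 term: 10x^2 + 20x - 37/3
order-3 term: (20/3)x + 10
order-4 term: 5/3
the series for exp(∇ + ∇ ∘ D) f terminates at order 4
exp(∇ + ∇ ∘ D) f = (5/3)x^4 + (20/3)x^3 + 16x^2 + (16/3)x + 1/3


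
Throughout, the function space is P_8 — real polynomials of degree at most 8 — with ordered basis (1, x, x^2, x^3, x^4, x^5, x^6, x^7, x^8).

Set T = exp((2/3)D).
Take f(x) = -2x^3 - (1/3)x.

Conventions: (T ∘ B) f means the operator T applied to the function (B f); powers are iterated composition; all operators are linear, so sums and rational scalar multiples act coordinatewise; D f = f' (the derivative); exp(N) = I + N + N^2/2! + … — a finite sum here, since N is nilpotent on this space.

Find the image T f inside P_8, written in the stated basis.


the result is g(x) = -2x^3 - 4x^2 - 3x - 22/27

order-1 term: -4x^2 - 2/9
order-2 term: -(8/3)x
order-3 term: -16/27
the series for exp((2/3)D) f terminates at order 3
exp((2/3)D) f = -2x^3 - 4x^2 - 3x - 22/27
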